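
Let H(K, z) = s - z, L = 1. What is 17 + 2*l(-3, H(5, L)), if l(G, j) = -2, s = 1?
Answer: 13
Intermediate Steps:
H(K, z) = 1 - z
17 + 2*l(-3, H(5, L)) = 17 + 2*(-2) = 17 - 4 = 13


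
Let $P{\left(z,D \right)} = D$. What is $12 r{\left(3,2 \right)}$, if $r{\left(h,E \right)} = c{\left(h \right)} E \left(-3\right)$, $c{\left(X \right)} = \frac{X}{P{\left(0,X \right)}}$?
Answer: $-72$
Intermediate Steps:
$c{\left(X \right)} = 1$ ($c{\left(X \right)} = \frac{X}{X} = 1$)
$r{\left(h,E \right)} = - 3 E$ ($r{\left(h,E \right)} = 1 E \left(-3\right) = E \left(-3\right) = - 3 E$)
$12 r{\left(3,2 \right)} = 12 \left(\left(-3\right) 2\right) = 12 \left(-6\right) = -72$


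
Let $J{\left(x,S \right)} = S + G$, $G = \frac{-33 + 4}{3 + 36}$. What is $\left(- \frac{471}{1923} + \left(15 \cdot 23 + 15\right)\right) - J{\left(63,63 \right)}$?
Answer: $\frac{7437169}{24999} \approx 297.5$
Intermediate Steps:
$G = - \frac{29}{39} \approx -0.74359$
$J{\left(x,S \right)} = - \frac{29}{39} + S$ ($J{\left(x,S \right)} = S - \frac{29}{39} = - \frac{29}{39} + S$)
$\left(- \frac{471}{1923} + \left(15 \cdot 23 + 15\right)\right) - J{\left(63,63 \right)} = \left(- \frac{471}{1923} + \left(15 \cdot 23 + 15\right)\right) - \left(- \frac{29}{39} + 63\right) = \left(\left(-471\right) \frac{1}{1923} + \left(345 + 15\right)\right) - \frac{2428}{39} = \left(- \frac{157}{641} + 360\right) - \frac{2428}{39} = \frac{230603}{641} - \frac{2428}{39} = \frac{7437169}{24999}$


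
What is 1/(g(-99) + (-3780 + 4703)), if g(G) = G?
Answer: 1/824 ≈ 0.0012136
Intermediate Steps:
1/(g(-99) + (-3780 + 4703)) = 1/(-99 + (-3780 + 4703)) = 1/(-99 + 923) = 1/824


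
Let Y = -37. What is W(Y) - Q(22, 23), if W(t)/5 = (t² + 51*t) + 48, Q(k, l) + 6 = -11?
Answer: -2333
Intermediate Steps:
Q(k, l) = -17 (Q(k, l) = -6 - 11 = -17)
W(t) = 240 + 5*t² + 255*t (W(t) = 5*((t² + 51*t) + 48) = 5*(48 + t² + 51*t) = 240 + 5*t² + 255*t)
W(Y) - Q(22, 23) = (240 + 5*(-37)² + 255*(-37)) - 1*(-17) = (240 + 5*1369 - 9435) + 17 = (240 + 6845 - 9435) + 17 = -2350 + 17 = -2333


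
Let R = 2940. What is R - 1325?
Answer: 1615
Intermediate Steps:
R - 1325 = 2940 - 1325 = 1615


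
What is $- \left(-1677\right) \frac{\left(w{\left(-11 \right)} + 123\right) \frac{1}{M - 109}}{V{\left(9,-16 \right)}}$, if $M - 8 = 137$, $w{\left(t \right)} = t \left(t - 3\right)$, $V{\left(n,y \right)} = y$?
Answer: $- \frac{154843}{192} \approx -806.47$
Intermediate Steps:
$w{\left(t \right)} = t \left(-3 + t\right)$
$M = 145$ ($M = 8 + 137 = 145$)
$- \left(-1677\right) \frac{\left(w{\left(-11 \right)} + 123\right) \frac{1}{M - 109}}{V{\left(9,-16 \right)}} = - \left(-1677\right) \frac{\left(- 11 \left(-3 - 11\right) + 123\right) \frac{1}{145 - 109}}{-16} = - \left(-1677\right) \frac{\left(-11\right) \left(-14\right) + 123}{36} \left(- \frac{1}{16}\right) = - \left(-1677\right) \left(154 + 123\right) \frac{1}{36} \left(- \frac{1}{16}\right) = - \left(-1677\right) 277 \cdot \frac{1}{36} \left(- \frac{1}{16}\right) = - \left(-1677\right) \frac{277}{36} \left(- \frac{1}{16}\right) = - \frac{\left(-1677\right) \left(-277\right)}{576} = \left(-1\right) \frac{154843}{192} = - \frac{154843}{192}$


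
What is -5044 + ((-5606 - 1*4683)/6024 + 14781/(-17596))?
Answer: -133731382841/26499576 ≈ -5046.5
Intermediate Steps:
-5044 + ((-5606 - 1*4683)/6024 + 14781/(-17596)) = -5044 + ((-5606 - 4683)*(1/6024) + 14781*(-1/17596)) = -5044 + (-10289*1/6024 - 14781/17596) = -5044 + (-10289/6024 - 14781/17596) = -5044 - 67521497/26499576 = -133731382841/26499576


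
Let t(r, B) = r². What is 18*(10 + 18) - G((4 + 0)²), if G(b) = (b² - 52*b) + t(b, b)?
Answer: 824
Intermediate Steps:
G(b) = -52*b + 2*b² (G(b) = (b² - 52*b) + b² = -52*b + 2*b²)
18*(10 + 18) - G((4 + 0)²) = 18*(10 + 18) - 2*(4 + 0)²*(-26 + (4 + 0)²) = 18*28 - 2*4²*(-26 + 4²) = 504 - 2*16*(-26 + 16) = 504 - 2*16*(-10) = 504 - 1*(-320) = 504 + 320 = 824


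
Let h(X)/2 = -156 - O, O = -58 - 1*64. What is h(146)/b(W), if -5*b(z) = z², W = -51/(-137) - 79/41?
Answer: 2681808565/19061956 ≈ 140.69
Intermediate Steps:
O = -122 (O = -58 - 64 = -122)
h(X) = -68 (h(X) = 2*(-156 - 1*(-122)) = 2*(-156 + 122) = 2*(-34) = -68)
W = -8732/5617 (W = -51*(-1/137) - 79*1/41 = 51/137 - 79/41 = -8732/5617 ≈ -1.5546)
b(z) = -z²/5
h(146)/b(W) = -68/((-(-8732/5617)²/5)) = -68/((-⅕*76247824/31550689)) = -68/(-76247824/157753445) = -68*(-157753445/76247824) = 2681808565/19061956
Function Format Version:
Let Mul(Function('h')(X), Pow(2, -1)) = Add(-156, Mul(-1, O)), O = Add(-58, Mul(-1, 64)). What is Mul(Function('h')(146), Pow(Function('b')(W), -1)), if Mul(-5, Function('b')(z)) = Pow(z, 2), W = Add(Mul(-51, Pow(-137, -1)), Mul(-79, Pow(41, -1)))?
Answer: Rational(2681808565, 19061956) ≈ 140.69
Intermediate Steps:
O = -122 (O = Add(-58, -64) = -122)
Function('h')(X) = -68 (Function('h')(X) = Mul(2, Add(-156, Mul(-1, -122))) = Mul(2, Add(-156, 122)) = Mul(2, -34) = -68)
W = Rational(-8732, 5617) (W = Add(Mul(-51, Rational(-1, 137)), Mul(-79, Rational(1, 41))) = Add(Rational(51, 137), Rational(-79, 41)) = Rational(-8732, 5617) ≈ -1.5546)
Function('b')(z) = Mul(Rational(-1, 5), Pow(z, 2))
Mul(Function('h')(146), Pow(Function('b')(W), -1)) = Mul(-68, Pow(Mul(Rational(-1, 5), Pow(Rational(-8732, 5617), 2)), -1)) = Mul(-68, Pow(Mul(Rational(-1, 5), Rational(76247824, 31550689)), -1)) = Mul(-68, Pow(Rational(-76247824, 157753445), -1)) = Mul(-68, Rational(-157753445, 76247824)) = Rational(2681808565, 19061956)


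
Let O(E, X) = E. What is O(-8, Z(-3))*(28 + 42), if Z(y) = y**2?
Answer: -560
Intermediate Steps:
O(-8, Z(-3))*(28 + 42) = -8*(28 + 42) = -8*70 = -560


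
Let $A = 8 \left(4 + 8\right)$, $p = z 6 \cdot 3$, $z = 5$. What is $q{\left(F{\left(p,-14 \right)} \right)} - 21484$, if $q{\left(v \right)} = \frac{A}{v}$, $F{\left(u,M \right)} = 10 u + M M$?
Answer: $- \frac{2943296}{137} \approx -21484.0$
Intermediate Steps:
$p = 90$ ($p = 5 \cdot 6 \cdot 3 = 30 \cdot 3 = 90$)
$F{\left(u,M \right)} = M^{2} + 10 u$ ($F{\left(u,M \right)} = 10 u + M^{2} = M^{2} + 10 u$)
$A = 96$ ($A = 8 \cdot 12 = 96$)
$q{\left(v \right)} = \frac{96}{v}$
$q{\left(F{\left(p,-14 \right)} \right)} - 21484 = \frac{96}{\left(-14\right)^{2} + 10 \cdot 90} - 21484 = \frac{96}{196 + 900} - 21484 = \frac{96}{1096} - 21484 = 96 \cdot \frac{1}{1096} - 21484 = \frac{12}{137} - 21484 = - \frac{2943296}{137}$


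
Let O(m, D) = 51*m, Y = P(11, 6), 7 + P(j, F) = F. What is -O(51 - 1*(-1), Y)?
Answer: -2652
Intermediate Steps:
P(j, F) = -7 + F
Y = -1 (Y = -7 + 6 = -1)
-O(51 - 1*(-1), Y) = -51*(51 - 1*(-1)) = -51*(51 + 1) = -51*52 = -1*2652 = -2652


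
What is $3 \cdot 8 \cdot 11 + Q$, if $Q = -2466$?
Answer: $-2202$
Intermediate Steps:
$3 \cdot 8 \cdot 11 + Q = 3 \cdot 8 \cdot 11 - 2466 = 24 \cdot 11 - 2466 = 264 - 2466 = -2202$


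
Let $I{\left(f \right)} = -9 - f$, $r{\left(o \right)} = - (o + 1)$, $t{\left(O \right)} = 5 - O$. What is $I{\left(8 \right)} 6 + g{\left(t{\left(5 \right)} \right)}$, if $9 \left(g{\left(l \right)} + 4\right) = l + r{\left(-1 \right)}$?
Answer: $-106$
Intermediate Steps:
$r{\left(o \right)} = -1 - o$ ($r{\left(o \right)} = - (1 + o) = -1 - o$)
$g{\left(l \right)} = -4 + \frac{l}{9}$ ($g{\left(l \right)} = -4 + \frac{l - 0}{9} = -4 + \frac{l + \left(-1 + 1\right)}{9} = -4 + \frac{l + 0}{9} = -4 + \frac{l}{9}$)
$I{\left(8 \right)} 6 + g{\left(t{\left(5 \right)} \right)} = \left(-9 - 8\right) 6 - \left(4 - \frac{5 - 5}{9}\right) = \left(-17\right) 6 + \left(-4 + \frac{1}{9} \cdot 0\right) = -102 + \left(-4 + 0\right) = -102 - 4 = -106$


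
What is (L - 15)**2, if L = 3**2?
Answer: 36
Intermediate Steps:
L = 9
(L - 15)**2 = (9 - 15)**2 = (-6)**2 = 36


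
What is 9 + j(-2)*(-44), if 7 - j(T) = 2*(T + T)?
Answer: -651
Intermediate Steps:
j(T) = 7 - 4*T (j(T) = 7 - 2*(T + T) = 7 - 2*2*T = 7 - 4*T)
9 + j(-2)*(-44) = 9 + (7 - 4*(-2))*(-44) = 9 + (7 + 8)*(-44) = 9 + 15*(-44) = 9 - 660 = -651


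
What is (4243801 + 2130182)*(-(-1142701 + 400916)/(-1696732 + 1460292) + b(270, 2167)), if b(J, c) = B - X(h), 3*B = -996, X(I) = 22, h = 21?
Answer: -107645794464747/47288 ≈ -2.2764e+9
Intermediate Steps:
B = -332 (B = (1/3)*(-996) = -332)
b(J, c) = -354 (b(J, c) = -332 - 1*22 = -332 - 22 = -354)
(4243801 + 2130182)*(-(-1142701 + 400916)/(-1696732 + 1460292) + b(270, 2167)) = (4243801 + 2130182)*(-(-1142701 + 400916)/(-1696732 + 1460292) - 354) = 6373983*(-(-741785)/(-236440) - 354) = 6373983*(-(-741785)*(-1)/236440 - 354) = 6373983*(-1*148357/47288 - 354) = 6373983*(-148357/47288 - 354) = 6373983*(-16888309/47288) = -107645794464747/47288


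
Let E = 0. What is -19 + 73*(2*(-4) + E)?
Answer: -603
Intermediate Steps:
-19 + 73*(2*(-4) + E) = -19 + 73*(2*(-4) + 0) = -19 + 73*(-8 + 0) = -19 + 73*(-8) = -19 - 584 = -603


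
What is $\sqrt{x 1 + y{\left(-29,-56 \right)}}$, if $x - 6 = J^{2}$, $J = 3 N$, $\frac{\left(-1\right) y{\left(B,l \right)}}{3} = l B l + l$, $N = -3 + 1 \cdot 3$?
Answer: $3 \sqrt{30334} \approx 522.5$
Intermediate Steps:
$N = 0$ ($N = -3 + 3 = 0$)
$y{\left(B,l \right)} = - 3 l - 3 B l^{2}$ ($y{\left(B,l \right)} = - 3 \left(l B l + l\right) = - 3 \left(B l l + l\right) = - 3 \left(B l^{2} + l\right) = - 3 \left(l + B l^{2}\right) = - 3 l - 3 B l^{2}$)
$J = 0$ ($J = 3 \cdot 0 = 0$)
$x = 6$ ($x = 6 + 0^{2} = 6 + 0 = 6$)
$\sqrt{x 1 + y{\left(-29,-56 \right)}} = \sqrt{6 \cdot 1 - - 168 \left(1 - -1624\right)} = \sqrt{6 - - 168 \left(1 + 1624\right)} = \sqrt{6 - \left(-168\right) 1625} = \sqrt{6 + 273000} = \sqrt{273006} = 3 \sqrt{30334}$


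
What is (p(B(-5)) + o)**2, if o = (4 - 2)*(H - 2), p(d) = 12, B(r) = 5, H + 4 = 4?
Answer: 64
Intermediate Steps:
H = 0 (H = -4 + 4 = 0)
o = -4 (o = (4 - 2)*(0 - 2) = 2*(-2) = -4)
(p(B(-5)) + o)**2 = (12 - 4)**2 = 8**2 = 64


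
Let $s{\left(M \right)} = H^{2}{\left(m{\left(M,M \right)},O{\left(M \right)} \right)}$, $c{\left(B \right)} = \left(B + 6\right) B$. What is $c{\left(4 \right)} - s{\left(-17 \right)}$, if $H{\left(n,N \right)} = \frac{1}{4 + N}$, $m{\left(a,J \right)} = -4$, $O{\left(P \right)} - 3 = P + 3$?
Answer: $\frac{1959}{49} \approx 39.98$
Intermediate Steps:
$c{\left(B \right)} = B \left(6 + B\right)$ ($c{\left(B \right)} = \left(6 + B\right) B = B \left(6 + B\right)$)
$O{\left(P \right)} = 6 + P$ ($O{\left(P \right)} = 3 + \left(P + 3\right) = 3 + \left(3 + P\right) = 6 + P$)
$s{\left(M \right)} = \frac{1}{\left(10 + M\right)^{2}}$ ($s{\left(M \right)} = \left(\frac{1}{4 + \left(6 + M\right)}\right)^{2} = \left(\frac{1}{10 + M}\right)^{2} = \frac{1}{\left(10 + M\right)^{2}}$)
$c{\left(4 \right)} - s{\left(-17 \right)} = 4 \left(6 + 4\right) - \frac{1}{\left(10 - 17\right)^{2}} = 4 \cdot 10 - \frac{1}{49} = 40 - \frac{1}{49} = \frac{1959}{49}$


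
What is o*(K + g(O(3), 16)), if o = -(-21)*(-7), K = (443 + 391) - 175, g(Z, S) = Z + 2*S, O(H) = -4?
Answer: -100989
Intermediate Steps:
K = 659 (K = 834 - 175 = 659)
o = -147 (o = -7*21 = -147)
o*(K + g(O(3), 16)) = -147*(659 + (-4 + 2*16)) = -147*(659 + (-4 + 32)) = -147*(659 + 28) = -147*687 = -100989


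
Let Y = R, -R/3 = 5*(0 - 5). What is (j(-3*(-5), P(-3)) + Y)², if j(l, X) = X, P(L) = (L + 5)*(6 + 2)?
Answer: 8281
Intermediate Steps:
P(L) = 40 + 8*L (P(L) = (5 + L)*8 = 40 + 8*L)
R = 75 (R = -15*(0 - 5) = -15*(-5) = -3*(-25) = 75)
Y = 75
(j(-3*(-5), P(-3)) + Y)² = ((40 + 8*(-3)) + 75)² = ((40 - 24) + 75)² = (16 + 75)² = 91² = 8281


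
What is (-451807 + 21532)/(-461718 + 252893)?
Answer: 17211/8353 ≈ 2.0605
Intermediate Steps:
(-451807 + 21532)/(-461718 + 252893) = -430275/(-208825) = -430275*(-1/208825) = 17211/8353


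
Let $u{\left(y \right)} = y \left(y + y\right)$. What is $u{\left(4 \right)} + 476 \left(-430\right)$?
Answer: $-204648$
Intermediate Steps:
$u{\left(y \right)} = 2 y^{2}$ ($u{\left(y \right)} = y 2 y = 2 y^{2}$)
$u{\left(4 \right)} + 476 \left(-430\right) = 2 \cdot 4^{2} + 476 \left(-430\right) = 2 \cdot 16 - 204680 = 32 - 204680 = -204648$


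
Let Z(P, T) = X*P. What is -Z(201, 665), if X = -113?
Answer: 22713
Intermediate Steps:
Z(P, T) = -113*P
-Z(201, 665) = -(-113)*201 = -1*(-22713) = 22713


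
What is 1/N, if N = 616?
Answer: 1/616 ≈ 0.0016234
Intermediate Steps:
1/N = 1/616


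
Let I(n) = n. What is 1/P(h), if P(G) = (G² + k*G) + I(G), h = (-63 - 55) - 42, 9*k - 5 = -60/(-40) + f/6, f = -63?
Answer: 9/229600 ≈ 3.9199e-5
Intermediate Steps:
k = -4/9 (k = 5/9 + (-60/(-40) - 63/6)/9 = 5/9 + (-60*(-1/40) - 63*⅙)/9 = 5/9 + (3/2 - 21/2)/9 = 5/9 + (⅑)*(-9) = 5/9 - 1 = -4/9 ≈ -0.44444)
h = -160 (h = -118 - 42 = -160)
P(G) = G² + 5*G/9 (P(G) = (G² - 4*G/9) + G = G² + 5*G/9)
1/P(h) = 1/((⅑)*(-160)*(5 + 9*(-160))) = 1/((⅑)*(-160)*(5 - 1440)) = 1/((⅑)*(-160)*(-1435)) = 1/(229600/9) = 9/229600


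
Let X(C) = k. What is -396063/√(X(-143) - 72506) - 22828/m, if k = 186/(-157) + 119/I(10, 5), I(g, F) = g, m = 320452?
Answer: -5707/80113 + 132021*I*√178693627290/37939199 ≈ -0.071237 + 1471.0*I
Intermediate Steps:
k = 16823/1570 (k = 186/(-157) + 119/10 = 186*(-1/157) + 119*(⅒) = -186/157 + 119/10 = 16823/1570 ≈ 10.715)
X(C) = 16823/1570
-396063/√(X(-143) - 72506) - 22828/m = -396063/√(16823/1570 - 72506) - 22828/320452 = -396063*(-I*√178693627290/113817597) - 22828*1/320452 = -396063*(-I*√178693627290/113817597) - 5707/80113 = -(-132021)*I*√178693627290/37939199 - 5707/80113 = 132021*I*√178693627290/37939199 - 5707/80113 = -5707/80113 + 132021*I*√178693627290/37939199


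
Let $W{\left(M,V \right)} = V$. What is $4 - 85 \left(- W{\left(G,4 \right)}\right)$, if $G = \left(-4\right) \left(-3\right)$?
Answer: $344$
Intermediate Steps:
$G = 12$
$4 - 85 \left(- W{\left(G,4 \right)}\right) = 4 - 85 \left(\left(-1\right) 4\right) = 4 - -340 = 4 + 340 = 344$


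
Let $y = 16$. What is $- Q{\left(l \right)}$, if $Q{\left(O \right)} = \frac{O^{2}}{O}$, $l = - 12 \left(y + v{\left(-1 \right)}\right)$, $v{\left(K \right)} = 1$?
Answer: $204$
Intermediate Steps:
$l = -204$ ($l = - 12 \left(16 + 1\right) = \left(-12\right) 17 = -204$)
$Q{\left(O \right)} = O$
$- Q{\left(l \right)} = \left(-1\right) \left(-204\right) = 204$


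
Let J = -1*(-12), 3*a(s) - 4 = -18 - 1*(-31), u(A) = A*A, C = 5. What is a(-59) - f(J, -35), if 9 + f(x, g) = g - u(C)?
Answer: 224/3 ≈ 74.667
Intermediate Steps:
u(A) = A**2
a(s) = 17/3 (a(s) = 4/3 + (-18 - 1*(-31))/3 = 4/3 + (-18 + 31)/3 = 4/3 + (1/3)*13 = 4/3 + 13/3 = 17/3)
J = 12
f(x, g) = -34 + g (f(x, g) = -9 + (g - 1*5**2) = -9 + (g - 1*25) = -9 + (g - 25) = -9 + (-25 + g) = -34 + g)
a(-59) - f(J, -35) = 17/3 - (-34 - 35) = 17/3 - 1*(-69) = 17/3 + 69 = 224/3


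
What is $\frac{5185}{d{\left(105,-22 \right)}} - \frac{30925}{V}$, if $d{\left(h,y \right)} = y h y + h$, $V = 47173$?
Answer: $- \frac{38007532}{68636715} \approx -0.55375$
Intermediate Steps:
$d{\left(h,y \right)} = h + h y^{2}$ ($d{\left(h,y \right)} = h y y + h = h y^{2} + h = h + h y^{2}$)
$\frac{5185}{d{\left(105,-22 \right)}} - \frac{30925}{V} = \frac{5185}{105 \left(1 + \left(-22\right)^{2}\right)} - \frac{30925}{47173} = \frac{5185}{105 \left(1 + 484\right)} - \frac{30925}{47173} = \frac{5185}{105 \cdot 485} - \frac{30925}{47173} = \frac{5185}{50925} - \frac{30925}{47173} = 5185 \cdot \frac{1}{50925} - \frac{30925}{47173} = \frac{1037}{10185} - \frac{30925}{47173} = - \frac{38007532}{68636715}$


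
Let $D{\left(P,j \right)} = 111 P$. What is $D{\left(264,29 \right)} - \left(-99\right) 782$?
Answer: $106722$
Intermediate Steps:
$D{\left(264,29 \right)} - \left(-99\right) 782 = 111 \cdot 264 - \left(-99\right) 782 = 29304 - -77418 = 29304 + 77418 = 106722$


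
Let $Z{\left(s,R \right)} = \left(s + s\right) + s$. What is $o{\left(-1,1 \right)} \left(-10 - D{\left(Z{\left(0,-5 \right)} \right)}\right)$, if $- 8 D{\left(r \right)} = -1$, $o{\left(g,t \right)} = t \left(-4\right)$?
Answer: $\frac{81}{2} \approx 40.5$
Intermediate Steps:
$o{\left(g,t \right)} = - 4 t$
$Z{\left(s,R \right)} = 3 s$ ($Z{\left(s,R \right)} = 2 s + s = 3 s$)
$D{\left(r \right)} = \frac{1}{8}$ ($D{\left(r \right)} = \left(- \frac{1}{8}\right) \left(-1\right) = \frac{1}{8}$)
$o{\left(-1,1 \right)} \left(-10 - D{\left(Z{\left(0,-5 \right)} \right)}\right) = \left(-4\right) 1 \left(-10 - \frac{1}{8}\right) = - 4 \left(-10 - \frac{1}{8}\right) = \left(-4\right) \left(- \frac{81}{8}\right) = \frac{81}{2}$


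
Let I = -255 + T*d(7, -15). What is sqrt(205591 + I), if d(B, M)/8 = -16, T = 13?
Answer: 2*sqrt(50918) ≈ 451.30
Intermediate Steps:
d(B, M) = -128 (d(B, M) = 8*(-16) = -128)
I = -1919 (I = -255 + 13*(-128) = -255 - 1664 = -1919)
sqrt(205591 + I) = sqrt(205591 - 1919) = sqrt(203672) = 2*sqrt(50918)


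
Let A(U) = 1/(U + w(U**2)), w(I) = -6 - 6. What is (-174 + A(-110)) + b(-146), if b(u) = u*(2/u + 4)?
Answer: -92233/122 ≈ -756.01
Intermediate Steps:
w(I) = -12
b(u) = u*(4 + 2/u)
A(U) = 1/(-12 + U) (A(U) = 1/(U - 12) = 1/(-12 + U))
(-174 + A(-110)) + b(-146) = (-174 + 1/(-12 - 110)) + (2 + 4*(-146)) = (-174 + 1/(-122)) + (2 - 584) = (-174 - 1/122) - 582 = -21229/122 - 582 = -92233/122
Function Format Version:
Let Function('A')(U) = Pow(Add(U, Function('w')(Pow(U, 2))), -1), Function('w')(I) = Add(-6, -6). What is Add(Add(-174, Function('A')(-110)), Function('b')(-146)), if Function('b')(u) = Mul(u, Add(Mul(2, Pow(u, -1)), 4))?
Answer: Rational(-92233, 122) ≈ -756.01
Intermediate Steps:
Function('w')(I) = -12
Function('b')(u) = Mul(u, Add(4, Mul(2, Pow(u, -1))))
Function('A')(U) = Pow(Add(-12, U), -1) (Function('A')(U) = Pow(Add(U, -12), -1) = Pow(Add(-12, U), -1))
Add(Add(-174, Function('A')(-110)), Function('b')(-146)) = Add(Add(-174, Pow(Add(-12, -110), -1)), Add(2, Mul(4, -146))) = Add(Add(-174, Pow(-122, -1)), Add(2, -584)) = Add(Add(-174, Rational(-1, 122)), -582) = Add(Rational(-21229, 122), -582) = Rational(-92233, 122)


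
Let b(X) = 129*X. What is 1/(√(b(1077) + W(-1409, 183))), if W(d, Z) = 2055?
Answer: √35247/70494 ≈ 0.0026632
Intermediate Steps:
1/(√(b(1077) + W(-1409, 183))) = 1/(√(129*1077 + 2055)) = 1/(√(138933 + 2055)) = 1/(√140988) = 1/(2*√35247) = √35247/70494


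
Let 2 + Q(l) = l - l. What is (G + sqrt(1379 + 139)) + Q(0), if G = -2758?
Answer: -2760 + sqrt(1518) ≈ -2721.0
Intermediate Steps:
Q(l) = -2 (Q(l) = -2 + (l - l) = -2 + 0 = -2)
(G + sqrt(1379 + 139)) + Q(0) = (-2758 + sqrt(1379 + 139)) - 2 = (-2758 + sqrt(1518)) - 2 = -2760 + sqrt(1518)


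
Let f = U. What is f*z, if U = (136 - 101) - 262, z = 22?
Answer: -4994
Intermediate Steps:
U = -227 (U = 35 - 262 = -227)
f = -227
f*z = -227*22 = -4994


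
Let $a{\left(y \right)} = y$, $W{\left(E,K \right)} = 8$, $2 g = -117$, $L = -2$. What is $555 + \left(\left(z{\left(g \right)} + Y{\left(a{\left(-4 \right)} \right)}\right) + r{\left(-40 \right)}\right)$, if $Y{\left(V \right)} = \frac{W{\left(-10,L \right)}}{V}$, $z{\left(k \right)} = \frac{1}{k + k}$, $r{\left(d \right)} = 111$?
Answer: $\frac{77687}{117} \approx 663.99$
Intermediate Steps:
$g = - \frac{117}{2}$ ($g = \frac{1}{2} \left(-117\right) = - \frac{117}{2} \approx -58.5$)
$z{\left(k \right)} = \frac{1}{2 k}$
$Y{\left(V \right)} = \frac{8}{V}$
$555 + \left(\left(z{\left(g \right)} + Y{\left(a{\left(-4 \right)} \right)}\right) + r{\left(-40 \right)}\right) = 555 + \left(\left(\frac{1}{2 \left(- \frac{117}{2}\right)} + \frac{8}{-4}\right) + 111\right) = 555 + \left(\left(\frac{1}{2} \left(- \frac{2}{117}\right) + 8 \left(- \frac{1}{4}\right)\right) + 111\right) = 555 + \left(\left(- \frac{1}{117} - 2\right) + 111\right) = 555 + \left(- \frac{235}{117} + 111\right) = 555 + \frac{12752}{117} = \frac{77687}{117}$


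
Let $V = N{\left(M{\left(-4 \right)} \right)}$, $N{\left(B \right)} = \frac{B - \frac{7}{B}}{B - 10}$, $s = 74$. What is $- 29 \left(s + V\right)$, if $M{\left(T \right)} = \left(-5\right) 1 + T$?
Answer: $- \frac{369112}{171} \approx -2158.6$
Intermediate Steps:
$M{\left(T \right)} = -5 + T$
$N{\left(B \right)} = \frac{B - \frac{7}{B}}{-10 + B}$
$V = \frac{74}{171}$ ($V = \frac{-7 + \left(-5 - 4\right)^{2}}{\left(-5 - 4\right) \left(-10 - 9\right)} = \frac{-7 + \left(-9\right)^{2}}{\left(-9\right) \left(-10 - 9\right)} = - \frac{-7 + 81}{9 \left(-19\right)} = \left(- \frac{1}{9}\right) \left(- \frac{1}{19}\right) 74 = \frac{74}{171} \approx 0.43275$)
$- 29 \left(s + V\right) = - 29 \left(74 + \frac{74}{171}\right) = \left(-29\right) \frac{12728}{171} = - \frac{369112}{171}$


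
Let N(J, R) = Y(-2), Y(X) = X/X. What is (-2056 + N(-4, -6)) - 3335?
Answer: -5390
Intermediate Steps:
Y(X) = 1
N(J, R) = 1
(-2056 + N(-4, -6)) - 3335 = (-2056 + 1) - 3335 = -2055 - 3335 = -5390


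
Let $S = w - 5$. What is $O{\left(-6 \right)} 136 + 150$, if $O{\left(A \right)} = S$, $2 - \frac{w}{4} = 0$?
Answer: $558$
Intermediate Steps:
$w = 8$ ($w = 8 - 0 = 8 + 0 = 8$)
$S = 3$ ($S = 8 - 5 = 3$)
$O{\left(A \right)} = 3$
$O{\left(-6 \right)} 136 + 150 = 3 \cdot 136 + 150 = 408 + 150 = 558$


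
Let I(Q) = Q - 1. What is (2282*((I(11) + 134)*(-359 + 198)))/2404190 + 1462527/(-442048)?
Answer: -584850755799/23103638720 ≈ -25.314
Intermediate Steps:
I(Q) = -1 + Q
(2282*((I(11) + 134)*(-359 + 198)))/2404190 + 1462527/(-442048) = (2282*(((-1 + 11) + 134)*(-359 + 198)))/2404190 + 1462527/(-442048) = (2282*((10 + 134)*(-161)))*(1/2404190) + 1462527*(-1/442048) = (2282*(144*(-161)))*(1/2404190) - 1462527/442048 = (2282*(-23184))*(1/2404190) - 1462527/442048 = -52905888*1/2404190 - 1462527/442048 = -1150128/52265 - 1462527/442048 = -584850755799/23103638720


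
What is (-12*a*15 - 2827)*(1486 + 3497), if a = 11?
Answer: -23953281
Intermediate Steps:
(-12*a*15 - 2827)*(1486 + 3497) = (-12*11*15 - 2827)*(1486 + 3497) = (-132*15 - 2827)*4983 = (-1980 - 2827)*4983 = -4807*4983 = -23953281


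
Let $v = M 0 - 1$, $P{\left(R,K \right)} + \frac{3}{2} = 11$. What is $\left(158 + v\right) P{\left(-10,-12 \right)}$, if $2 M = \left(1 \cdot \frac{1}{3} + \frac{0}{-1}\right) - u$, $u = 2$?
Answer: $\frac{2983}{2} \approx 1491.5$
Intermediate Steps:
$P{\left(R,K \right)} = \frac{19}{2}$ ($P{\left(R,K \right)} = - \frac{3}{2} + 11 = \frac{19}{2}$)
$M = - \frac{5}{6}$ ($M = \frac{\left(1 \cdot \frac{1}{3} + \frac{0}{-1}\right) - 2}{2} = \frac{\left(1 \cdot \frac{1}{3} + 0 \left(-1\right)\right) - 2}{2} = \frac{\left(\frac{1}{3} + 0\right) - 2}{2} = \frac{\frac{1}{3} - 2}{2} = \frac{1}{2} \left(- \frac{5}{3}\right) = - \frac{5}{6} \approx -0.83333$)
$v = -1$ ($v = \left(- \frac{5}{6}\right) 0 - 1 = 0 - 1 = -1$)
$\left(158 + v\right) P{\left(-10,-12 \right)} = \left(158 - 1\right) \frac{19}{2} = 157 \cdot \frac{19}{2} = \frac{2983}{2}$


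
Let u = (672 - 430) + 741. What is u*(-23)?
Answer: -22609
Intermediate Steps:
u = 983 (u = 242 + 741 = 983)
u*(-23) = 983*(-23) = -22609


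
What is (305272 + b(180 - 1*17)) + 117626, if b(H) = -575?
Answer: 422323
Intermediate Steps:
(305272 + b(180 - 1*17)) + 117626 = (305272 - 575) + 117626 = 304697 + 117626 = 422323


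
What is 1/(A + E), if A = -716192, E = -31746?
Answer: -1/747938 ≈ -1.3370e-6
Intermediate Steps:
1/(A + E) = 1/(-716192 - 31746) = 1/(-747938) = -1/747938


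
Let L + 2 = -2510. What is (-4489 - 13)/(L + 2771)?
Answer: -4502/259 ≈ -17.382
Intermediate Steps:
L = -2512 (L = -2 - 2510 = -2512)
(-4489 - 13)/(L + 2771) = (-4489 - 13)/(-2512 + 2771) = -4502/259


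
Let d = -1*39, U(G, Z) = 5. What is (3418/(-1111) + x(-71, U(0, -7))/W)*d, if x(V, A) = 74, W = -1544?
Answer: 104512317/857692 ≈ 121.85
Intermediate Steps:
d = -39
(3418/(-1111) + x(-71, U(0, -7))/W)*d = (3418/(-1111) + 74/(-1544))*(-39) = (3418*(-1/1111) + 74*(-1/1544))*(-39) = (-3418/1111 - 37/772)*(-39) = -2679803/857692*(-39) = 104512317/857692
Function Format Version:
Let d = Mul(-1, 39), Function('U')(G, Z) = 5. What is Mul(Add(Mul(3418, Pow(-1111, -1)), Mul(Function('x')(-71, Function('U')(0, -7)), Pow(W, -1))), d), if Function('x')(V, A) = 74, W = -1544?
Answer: Rational(104512317, 857692) ≈ 121.85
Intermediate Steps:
d = -39
Mul(Add(Mul(3418, Pow(-1111, -1)), Mul(Function('x')(-71, Function('U')(0, -7)), Pow(W, -1))), d) = Mul(Add(Mul(3418, Pow(-1111, -1)), Mul(74, Pow(-1544, -1))), -39) = Mul(Add(Mul(3418, Rational(-1, 1111)), Mul(74, Rational(-1, 1544))), -39) = Mul(Add(Rational(-3418, 1111), Rational(-37, 772)), -39) = Mul(Rational(-2679803, 857692), -39) = Rational(104512317, 857692)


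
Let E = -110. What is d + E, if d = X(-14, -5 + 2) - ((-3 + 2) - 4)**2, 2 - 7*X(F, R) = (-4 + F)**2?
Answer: -181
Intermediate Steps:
X(F, R) = 2/7 - (-4 + F)**2/7
d = -71 (d = (2/7 - (-4 - 14)**2/7) - ((-3 + 2) - 4)**2 = (2/7 - 1/7*(-18)**2) - (-1 - 4)**2 = (2/7 - 1/7*324) - 1*(-5)**2 = (2/7 - 324/7) - 1*25 = -46 - 25 = -71)
d + E = -71 - 110 = -181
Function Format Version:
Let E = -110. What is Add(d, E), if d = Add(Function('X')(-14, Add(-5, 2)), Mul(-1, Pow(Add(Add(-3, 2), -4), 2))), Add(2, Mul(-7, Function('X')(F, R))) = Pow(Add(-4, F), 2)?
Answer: -181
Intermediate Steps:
Function('X')(F, R) = Add(Rational(2, 7), Mul(Rational(-1, 7), Pow(Add(-4, F), 2)))
d = -71 (d = Add(Add(Rational(2, 7), Mul(Rational(-1, 7), Pow(Add(-4, -14), 2))), Mul(-1, Pow(Add(Add(-3, 2), -4), 2))) = Add(Add(Rational(2, 7), Mul(Rational(-1, 7), Pow(-18, 2))), Mul(-1, Pow(Add(-1, -4), 2))) = Add(Add(Rational(2, 7), Mul(Rational(-1, 7), 324)), Mul(-1, Pow(-5, 2))) = Add(Add(Rational(2, 7), Rational(-324, 7)), Mul(-1, 25)) = Add(-46, -25) = -71)
Add(d, E) = Add(-71, -110) = -181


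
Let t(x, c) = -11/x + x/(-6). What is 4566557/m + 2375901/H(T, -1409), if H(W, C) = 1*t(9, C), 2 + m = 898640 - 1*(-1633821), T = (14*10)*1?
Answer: -108303469908769/124090491 ≈ -8.7278e+5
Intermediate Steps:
t(x, c) = -11/x - x/6 (t(x, c) = -11/x + x*(-⅙) = -11/x - x/6)
T = 140 (T = 140*1 = 140)
m = 2532459 (m = -2 + (898640 - 1*(-1633821)) = -2 + (898640 + 1633821) = -2 + 2532461 = 2532459)
H(W, C) = -49/18 (H(W, C) = 1*(-11/9 - ⅙*9) = 1*(-11*⅑ - 3/2) = 1*(-11/9 - 3/2) = 1*(-49/18) = -49/18)
4566557/m + 2375901/H(T, -1409) = 4566557/2532459 + 2375901/(-49/18) = 4566557*(1/2532459) + 2375901*(-18/49) = 4566557/2532459 - 42766218/49 = -108303469908769/124090491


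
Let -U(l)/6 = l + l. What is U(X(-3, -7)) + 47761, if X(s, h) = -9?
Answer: 47869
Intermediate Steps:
U(l) = -12*l (U(l) = -6*(l + l) = -12*l)
U(X(-3, -7)) + 47761 = -12*(-9) + 47761 = 108 + 47761 = 47869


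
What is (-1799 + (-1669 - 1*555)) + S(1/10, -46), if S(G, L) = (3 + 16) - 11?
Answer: -4015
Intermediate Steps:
S(G, L) = 8 (S(G, L) = 19 - 11 = 8)
(-1799 + (-1669 - 1*555)) + S(1/10, -46) = (-1799 + (-1669 - 1*555)) + 8 = (-1799 + (-1669 - 555)) + 8 = (-1799 - 2224) + 8 = -4023 + 8 = -4015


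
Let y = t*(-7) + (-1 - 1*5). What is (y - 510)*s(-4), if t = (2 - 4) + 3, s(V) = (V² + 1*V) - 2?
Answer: -5230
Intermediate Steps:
s(V) = -2 + V + V² (s(V) = (V² + V) - 2 = (V + V²) - 2 = -2 + V + V²)
t = 1 (t = -2 + 3 = 1)
y = -13 (y = 1*(-7) + (-1 - 1*5) = -7 + (-1 - 5) = -7 - 6 = -13)
(y - 510)*s(-4) = (-13 - 510)*(-2 - 4 + (-4)²) = -523*(-2 - 4 + 16) = -523*10 = -5230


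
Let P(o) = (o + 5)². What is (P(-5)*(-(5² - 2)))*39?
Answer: 0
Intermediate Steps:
P(o) = (5 + o)²
(P(-5)*(-(5² - 2)))*39 = ((5 - 5)²*(-(5² - 2)))*39 = (0²*(-(25 - 2)))*39 = (0*(-1*23))*39 = (0*(-23))*39 = 0*39 = 0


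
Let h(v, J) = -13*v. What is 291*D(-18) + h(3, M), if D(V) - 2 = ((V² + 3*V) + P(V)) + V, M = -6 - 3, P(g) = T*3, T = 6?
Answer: 79113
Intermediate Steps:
P(g) = 18 (P(g) = 6*3 = 18)
M = -9
D(V) = 20 + V² + 4*V (D(V) = 2 + (((V² + 3*V) + 18) + V) = 2 + ((18 + V² + 3*V) + V) = 2 + (18 + V² + 4*V) = 20 + V² + 4*V)
291*D(-18) + h(3, M) = 291*(20 + (-18)² + 4*(-18)) - 13*3 = 291*(20 + 324 - 72) - 39 = 291*272 - 39 = 79152 - 39 = 79113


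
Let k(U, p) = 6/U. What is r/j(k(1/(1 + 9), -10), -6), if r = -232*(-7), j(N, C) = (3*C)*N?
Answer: -203/135 ≈ -1.5037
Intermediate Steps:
j(N, C) = 3*C*N
r = 1624
r/j(k(1/(1 + 9), -10), -6) = 1624/((3*(-6)*(6/(1/(1 + 9))))) = 1624/((3*(-6)*(6/(1/10)))) = 1624/((3*(-6)*(6*10))) = 1624/((3*(-6)*60)) = 1624/(-1080) = 1624*(-1/1080) = -203/135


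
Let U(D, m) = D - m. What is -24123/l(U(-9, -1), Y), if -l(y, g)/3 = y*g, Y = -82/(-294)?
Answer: -1182027/328 ≈ -3603.7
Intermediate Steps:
Y = 41/147 (Y = -82*(-1/294) = 41/147 ≈ 0.27891)
l(y, g) = -3*g*y (l(y, g) = -3*y*g = -3*g*y)
-24123/l(U(-9, -1), Y) = -24123*(-49/(41*(-9 - 1*(-1)))) = -24123*(-49/(41*(-9 + 1))) = -24123/((-3*41/147*(-8))) = -24123/328/49 = -24123*49/328 = -1182027/328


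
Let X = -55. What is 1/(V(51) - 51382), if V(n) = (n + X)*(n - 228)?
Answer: -1/50674 ≈ -1.9734e-5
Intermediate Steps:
V(n) = (-228 + n)*(-55 + n) (V(n) = (n - 55)*(n - 228) = (-55 + n)*(-228 + n) = (-228 + n)*(-55 + n))
1/(V(51) - 51382) = 1/((12540 + 51**2 - 283*51) - 51382) = 1/((12540 + 2601 - 14433) - 51382) = 1/(708 - 51382) = 1/(-50674) = -1/50674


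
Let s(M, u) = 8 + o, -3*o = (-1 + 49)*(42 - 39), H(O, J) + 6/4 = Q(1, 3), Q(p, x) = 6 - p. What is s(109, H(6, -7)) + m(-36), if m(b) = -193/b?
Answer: -1247/36 ≈ -34.639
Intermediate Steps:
H(O, J) = 7/2 (H(O, J) = -3/2 + (6 - 1*1) = -3/2 + (6 - 1) = -3/2 + 5 = 7/2)
o = -48 (o = -(-1 + 49)*(42 - 39)/3 = -16*3 = -⅓*144 = -48)
s(M, u) = -40 (s(M, u) = 8 - 48 = -40)
s(109, H(6, -7)) + m(-36) = -40 - 193/(-36) = -40 - 193*(-1/36) = -40 + 193/36 = -1247/36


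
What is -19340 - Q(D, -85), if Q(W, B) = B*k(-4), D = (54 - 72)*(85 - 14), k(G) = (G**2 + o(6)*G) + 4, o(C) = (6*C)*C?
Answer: -91080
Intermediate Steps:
o(C) = 6*C**2
k(G) = 4 + G**2 + 216*G (k(G) = (G**2 + (6*6**2)*G) + 4 = (G**2 + (6*36)*G) + 4 = (G**2 + 216*G) + 4 = 4 + G**2 + 216*G)
D = -1278 (D = -18*71 = -1278)
Q(W, B) = -844*B (Q(W, B) = B*(4 + (-4)**2 + 216*(-4)) = B*(4 + 16 - 864) = B*(-844) = -844*B)
-19340 - Q(D, -85) = -19340 - (-844)*(-85) = -19340 - 1*71740 = -19340 - 71740 = -91080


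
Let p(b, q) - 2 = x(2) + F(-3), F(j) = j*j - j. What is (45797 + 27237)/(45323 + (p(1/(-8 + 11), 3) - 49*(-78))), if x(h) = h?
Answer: 73034/49161 ≈ 1.4856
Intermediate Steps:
F(j) = j**2 - j
p(b, q) = 16 (p(b, q) = 2 + (2 - 3*(-1 - 3)) = 2 + (2 - 3*(-4)) = 2 + (2 + 12) = 2 + 14 = 16)
(45797 + 27237)/(45323 + (p(1/(-8 + 11), 3) - 49*(-78))) = (45797 + 27237)/(45323 + (16 - 49*(-78))) = 73034/(45323 + (16 + 3822)) = 73034/(45323 + 3838) = 73034/49161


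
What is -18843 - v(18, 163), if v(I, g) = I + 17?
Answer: -18878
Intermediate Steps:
v(I, g) = 17 + I
-18843 - v(18, 163) = -18843 - (17 + 18) = -18843 - 1*35 = -18843 - 35 = -18878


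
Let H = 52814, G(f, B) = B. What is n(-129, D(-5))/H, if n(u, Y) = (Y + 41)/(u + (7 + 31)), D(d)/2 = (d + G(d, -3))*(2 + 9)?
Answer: 135/4806074 ≈ 2.8089e-5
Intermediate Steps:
D(d) = -66 + 22*d (D(d) = 2*((d - 3)*(2 + 9)) = 2*((-3 + d)*11) = 2*(-33 + 11*d) = -66 + 22*d)
n(u, Y) = (41 + Y)/(38 + u) (n(u, Y) = (41 + Y)/(u + 38) = (41 + Y)/(38 + u))
n(-129, D(-5))/H = ((41 + (-66 + 22*(-5)))/(38 - 129))/52814 = ((41 + (-66 - 110))/(-91))*(1/52814) = -(41 - 176)/91*(1/52814) = -1/91*(-135)*(1/52814) = (135/91)*(1/52814) = 135/4806074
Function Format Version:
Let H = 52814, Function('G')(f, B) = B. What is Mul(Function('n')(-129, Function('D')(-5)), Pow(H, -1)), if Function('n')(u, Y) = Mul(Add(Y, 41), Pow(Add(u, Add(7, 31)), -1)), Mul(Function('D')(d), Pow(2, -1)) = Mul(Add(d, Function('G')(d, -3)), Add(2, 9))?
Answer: Rational(135, 4806074) ≈ 2.8089e-5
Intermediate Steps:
Function('D')(d) = Add(-66, Mul(22, d)) (Function('D')(d) = Mul(2, Mul(Add(d, -3), Add(2, 9))) = Mul(2, Mul(Add(-3, d), 11)) = Mul(2, Add(-33, Mul(11, d))) = Add(-66, Mul(22, d)))
Function('n')(u, Y) = Mul(Pow(Add(38, u), -1), Add(41, Y)) (Function('n')(u, Y) = Mul(Add(41, Y), Pow(Add(u, 38), -1)) = Mul(Add(41, Y), Pow(Add(38, u), -1)) = Mul(Pow(Add(38, u), -1), Add(41, Y)))
Mul(Function('n')(-129, Function('D')(-5)), Pow(H, -1)) = Mul(Mul(Pow(Add(38, -129), -1), Add(41, Add(-66, Mul(22, -5)))), Pow(52814, -1)) = Mul(Mul(Pow(-91, -1), Add(41, Add(-66, -110))), Rational(1, 52814)) = Mul(Mul(Rational(-1, 91), Add(41, -176)), Rational(1, 52814)) = Mul(Mul(Rational(-1, 91), -135), Rational(1, 52814)) = Mul(Rational(135, 91), Rational(1, 52814)) = Rational(135, 4806074)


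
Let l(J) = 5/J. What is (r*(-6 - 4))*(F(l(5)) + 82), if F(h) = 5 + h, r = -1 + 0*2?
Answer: 880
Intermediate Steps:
r = -1 (r = -1 + 0 = -1)
(r*(-6 - 4))*(F(l(5)) + 82) = (-(-6 - 4))*((5 + 5/5) + 82) = (-1*(-10))*((5 + 5*(⅕)) + 82) = 10*((5 + 1) + 82) = 10*(6 + 82) = 10*88 = 880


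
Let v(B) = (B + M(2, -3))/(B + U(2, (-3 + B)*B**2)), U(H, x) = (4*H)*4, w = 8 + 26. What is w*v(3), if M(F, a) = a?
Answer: 0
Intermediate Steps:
w = 34
U(H, x) = 16*H
v(B) = (-3 + B)/(32 + B) (v(B) = (B - 3)/(B + 16*2) = (-3 + B)/(B + 32) = (-3 + B)/(32 + B))
w*v(3) = 34*((-3 + 3)/(32 + 3)) = 34*(0/35) = 34*((1/35)*0) = 34*0 = 0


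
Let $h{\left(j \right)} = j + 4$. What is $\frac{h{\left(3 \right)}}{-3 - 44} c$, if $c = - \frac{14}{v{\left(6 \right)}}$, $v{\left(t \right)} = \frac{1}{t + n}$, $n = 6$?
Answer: $\frac{1176}{47} \approx 25.021$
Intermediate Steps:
$v{\left(t \right)} = \frac{1}{6 + t}$ ($v{\left(t \right)} = \frac{1}{t + 6} = \frac{1}{6 + t}$)
$h{\left(j \right)} = 4 + j$
$c = -168$ ($c = - \frac{14}{\frac{1}{6 + 6}} = - \frac{14}{\frac{1}{12}} = - 14 \frac{1}{\frac{1}{12}} = \left(-14\right) 12 = -168$)
$\frac{h{\left(3 \right)}}{-3 - 44} c = \frac{4 + 3}{-3 - 44} \left(-168\right) = \frac{7}{-47} \left(-168\right) = 7 \left(- \frac{1}{47}\right) \left(-168\right) = \left(- \frac{7}{47}\right) \left(-168\right) = \frac{1176}{47}$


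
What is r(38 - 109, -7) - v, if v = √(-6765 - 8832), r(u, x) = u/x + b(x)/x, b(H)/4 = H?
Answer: 99/7 - 3*I*√1733 ≈ 14.143 - 124.89*I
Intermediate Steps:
b(H) = 4*H
r(u, x) = 4 + u/x (r(u, x) = u/x + (4*x)/x = u/x + 4 = 4 + u/x)
v = 3*I*√1733 (v = √(-15597) = 3*I*√1733 ≈ 124.89*I)
r(38 - 109, -7) - v = (4 + (38 - 109)/(-7)) - 3*I*√1733 = (4 - 71*(-⅐)) - 3*I*√1733 = (4 + 71/7) - 3*I*√1733 = 99/7 - 3*I*√1733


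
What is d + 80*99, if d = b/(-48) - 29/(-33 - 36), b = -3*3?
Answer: 8744351/1104 ≈ 7920.6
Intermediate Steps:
b = -9
d = 671/1104 (d = -9/(-48) - 29/(-33 - 36) = -9*(-1/48) - 29/(-69) = 3/16 - 29*(-1/69) = 3/16 + 29/69 = 671/1104 ≈ 0.60779)
d + 80*99 = 671/1104 + 80*99 = 671/1104 + 7920 = 8744351/1104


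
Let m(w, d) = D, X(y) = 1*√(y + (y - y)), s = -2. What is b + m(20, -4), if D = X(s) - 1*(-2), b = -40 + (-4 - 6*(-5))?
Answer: -12 + I*√2 ≈ -12.0 + 1.4142*I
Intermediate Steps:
X(y) = √y (X(y) = 1*√(y + 0) = 1*√y = √y)
b = -14 (b = -40 + (-4 + 30) = -40 + 26 = -14)
D = 2 + I*√2 (D = √(-2) - 1*(-2) = I*√2 + 2 = 2 + I*√2 ≈ 2.0 + 1.4142*I)
m(w, d) = 2 + I*√2
b + m(20, -4) = -14 + (2 + I*√2) = -12 + I*√2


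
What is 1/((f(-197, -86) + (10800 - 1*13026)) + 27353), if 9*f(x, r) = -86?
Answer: 9/226057 ≈ 3.9813e-5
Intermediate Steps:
f(x, r) = -86/9 (f(x, r) = (1/9)*(-86) = -86/9)
1/((f(-197, -86) + (10800 - 1*13026)) + 27353) = 1/((-86/9 + (10800 - 1*13026)) + 27353) = 1/((-86/9 + (10800 - 13026)) + 27353) = 1/((-86/9 - 2226) + 27353) = 1/(-20120/9 + 27353) = 1/(226057/9) = 9/226057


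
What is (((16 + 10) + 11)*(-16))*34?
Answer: -20128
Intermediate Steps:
(((16 + 10) + 11)*(-16))*34 = ((26 + 11)*(-16))*34 = (37*(-16))*34 = -592*34 = -20128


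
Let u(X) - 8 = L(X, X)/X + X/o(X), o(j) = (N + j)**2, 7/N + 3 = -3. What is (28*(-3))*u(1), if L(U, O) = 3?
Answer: -3948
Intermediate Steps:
N = -7/6 (N = 7/(-3 - 3) = 7/(-6) = 7*(-1/6) = -7/6 ≈ -1.1667)
o(j) = (-7/6 + j)**2
u(X) = 8 + 3/X + 36*X/(-7 + 6*X)**2 (u(X) = 8 + (3/X + X/(((-7 + 6*X)**2/36))) = 8 + (3/X + X*(36/(-7 + 6*X)**2)) = 8 + (3/X + 36*X/(-7 + 6*X)**2) = 8 + 3/X + 36*X/(-7 + 6*X)**2)
(28*(-3))*u(1) = (28*(-3))*(8 + 3/1 + 1/(-7/6 + 1)**2) = -84*(8 + 3*1 + 1/(-1/6)**2) = -84*(8 + 3 + 1*36) = -84*(8 + 3 + 36) = -84*47 = -3948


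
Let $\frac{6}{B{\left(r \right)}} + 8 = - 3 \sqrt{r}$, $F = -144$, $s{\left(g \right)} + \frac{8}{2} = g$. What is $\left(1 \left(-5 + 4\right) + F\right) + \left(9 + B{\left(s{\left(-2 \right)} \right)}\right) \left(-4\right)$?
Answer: $\frac{- 543 \sqrt{6} + 1424 i}{- 8 i + 3 \sqrt{6}} \approx -179.37 - 1.4946 i$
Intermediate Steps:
$s{\left(g \right)} = -4 + g$
$B{\left(r \right)} = \frac{6}{-8 - 3 \sqrt{r}}$
$\left(1 \left(-5 + 4\right) + F\right) + \left(9 + B{\left(s{\left(-2 \right)} \right)}\right) \left(-4\right) = \left(1 \left(-5 + 4\right) - 144\right) + \left(9 - \frac{6}{8 + 3 \sqrt{-4 - 2}}\right) \left(-4\right) = \left(1 \left(-1\right) - 144\right) + \left(9 - \frac{6}{8 + 3 \sqrt{-6}}\right) \left(-4\right) = \left(-1 - 144\right) + \left(9 - \frac{6}{8 + 3 i \sqrt{6}}\right) \left(-4\right) = -145 + \left(9 - \frac{6}{8 + 3 i \sqrt{6}}\right) \left(-4\right) = -145 - \left(36 - \frac{24}{8 + 3 i \sqrt{6}}\right) = -181 + \frac{24}{8 + 3 i \sqrt{6}}$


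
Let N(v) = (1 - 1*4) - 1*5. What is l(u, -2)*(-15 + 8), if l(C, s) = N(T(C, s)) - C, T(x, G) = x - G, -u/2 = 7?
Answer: -42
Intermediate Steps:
u = -14 (u = -2*7 = -14)
N(v) = -8 (N(v) = (1 - 4) - 5 = -3 - 5 = -8)
l(C, s) = -8 - C
l(u, -2)*(-15 + 8) = (-8 - 1*(-14))*(-15 + 8) = (-8 + 14)*(-7) = 6*(-7) = -42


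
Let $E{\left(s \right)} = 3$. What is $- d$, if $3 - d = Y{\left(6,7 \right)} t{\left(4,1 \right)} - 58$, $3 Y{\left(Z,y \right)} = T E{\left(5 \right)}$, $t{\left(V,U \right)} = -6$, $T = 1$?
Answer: $-67$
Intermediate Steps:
$Y{\left(Z,y \right)} = 1$ ($Y{\left(Z,y \right)} = \frac{1 \cdot 3}{3} = \frac{1}{3} \cdot 3 = 1$)
$d = 67$ ($d = 3 - \left(1 \left(-6\right) - 58\right) = 3 - \left(-6 - 58\right) = 3 - -64 = 3 + 64 = 67$)
$- d = \left(-1\right) 67 = -67$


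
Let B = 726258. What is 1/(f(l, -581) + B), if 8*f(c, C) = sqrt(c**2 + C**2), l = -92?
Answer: 46480512/33756843338071 - 40*sqrt(13841)/33756843338071 ≈ 1.3768e-6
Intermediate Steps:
f(c, C) = sqrt(C**2 + c**2)/8 (f(c, C) = sqrt(c**2 + C**2)/8 = sqrt(C**2 + c**2)/8)
1/(f(l, -581) + B) = 1/(sqrt((-581)**2 + (-92)**2)/8 + 726258) = 1/(sqrt(337561 + 8464)/8 + 726258) = 1/(sqrt(346025)/8 + 726258) = 1/((5*sqrt(13841))/8 + 726258) = 1/(5*sqrt(13841)/8 + 726258) = 1/(726258 + 5*sqrt(13841)/8)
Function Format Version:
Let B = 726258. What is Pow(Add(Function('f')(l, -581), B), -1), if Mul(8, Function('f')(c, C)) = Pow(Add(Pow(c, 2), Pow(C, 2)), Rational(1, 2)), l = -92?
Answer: Add(Rational(46480512, 33756843338071), Mul(Rational(-40, 33756843338071), Pow(13841, Rational(1, 2)))) ≈ 1.3768e-6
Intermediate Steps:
Function('f')(c, C) = Mul(Rational(1, 8), Pow(Add(Pow(C, 2), Pow(c, 2)), Rational(1, 2))) (Function('f')(c, C) = Mul(Rational(1, 8), Pow(Add(Pow(c, 2), Pow(C, 2)), Rational(1, 2))) = Mul(Rational(1, 8), Pow(Add(Pow(C, 2), Pow(c, 2)), Rational(1, 2))))
Pow(Add(Function('f')(l, -581), B), -1) = Pow(Add(Mul(Rational(1, 8), Pow(Add(Pow(-581, 2), Pow(-92, 2)), Rational(1, 2))), 726258), -1) = Pow(Add(Mul(Rational(1, 8), Pow(Add(337561, 8464), Rational(1, 2))), 726258), -1) = Pow(Add(Mul(Rational(1, 8), Pow(346025, Rational(1, 2))), 726258), -1) = Pow(Add(Mul(Rational(1, 8), Mul(5, Pow(13841, Rational(1, 2)))), 726258), -1) = Pow(Add(Mul(Rational(5, 8), Pow(13841, Rational(1, 2))), 726258), -1) = Pow(Add(726258, Mul(Rational(5, 8), Pow(13841, Rational(1, 2)))), -1)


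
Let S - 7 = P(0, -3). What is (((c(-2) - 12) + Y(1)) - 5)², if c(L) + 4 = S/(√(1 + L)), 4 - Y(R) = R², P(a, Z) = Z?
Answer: 308 + 144*I ≈ 308.0 + 144.0*I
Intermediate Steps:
S = 4 (S = 7 - 3 = 4)
Y(R) = 4 - R²
c(L) = -4 + 4/√(1 + L) (c(L) = -4 + 4/(√(1 + L)) = -4 + 4/√(1 + L))
(((c(-2) - 12) + Y(1)) - 5)² = ((((-4 + 4/√(1 - 2)) - 12) + (4 - 1*1²)) - 5)² = ((((-4 + 4/√(-1)) - 12) + (4 - 1*1)) - 5)² = ((((-4 + 4*(-I)) - 12) + (4 - 1)) - 5)² = ((((-4 - 4*I) - 12) + 3) - 5)² = (((-16 - 4*I) + 3) - 5)² = ((-13 - 4*I) - 5)² = (-18 - 4*I)²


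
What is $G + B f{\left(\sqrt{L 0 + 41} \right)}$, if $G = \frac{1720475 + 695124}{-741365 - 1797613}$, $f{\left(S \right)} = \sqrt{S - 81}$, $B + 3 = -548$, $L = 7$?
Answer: $- \frac{2415599}{2538978} - 551 i \sqrt{81 - \sqrt{41}} \approx -0.95141 - 4759.0 i$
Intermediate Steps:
$B = -551$ ($B = -3 - 548 = -551$)
$f{\left(S \right)} = \sqrt{-81 + S}$
$G = - \frac{2415599}{2538978}$ ($G = \frac{2415599}{-2538978} = 2415599 \left(- \frac{1}{2538978}\right) = - \frac{2415599}{2538978} \approx -0.95141$)
$G + B f{\left(\sqrt{L 0 + 41} \right)} = - \frac{2415599}{2538978} - 551 \sqrt{-81 + \sqrt{7 \cdot 0 + 41}} = - \frac{2415599}{2538978} - 551 \sqrt{-81 + \sqrt{0 + 41}} = - \frac{2415599}{2538978} - 551 \sqrt{-81 + \sqrt{41}}$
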